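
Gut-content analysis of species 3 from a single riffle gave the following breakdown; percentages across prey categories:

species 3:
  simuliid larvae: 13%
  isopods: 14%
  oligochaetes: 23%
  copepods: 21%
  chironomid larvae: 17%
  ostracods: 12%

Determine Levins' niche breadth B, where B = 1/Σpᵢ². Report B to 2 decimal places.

5.66

Convert percentages to proportions (divide by 100).
Σpᵢ² = 0.13² + 0.14² + 0.23² + 0.21² + 0.17² + 0.12² = 0.0169 + 0.0196 + 0.0529 + 0.0441 + 0.0289 + 0.0144 = 0.1768
B = 1 / 0.1768 = 5.6561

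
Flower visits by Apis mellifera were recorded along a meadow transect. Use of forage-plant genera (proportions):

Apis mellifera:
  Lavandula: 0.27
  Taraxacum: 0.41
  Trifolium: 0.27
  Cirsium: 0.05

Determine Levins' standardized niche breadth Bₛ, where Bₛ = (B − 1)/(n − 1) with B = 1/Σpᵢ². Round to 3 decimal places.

0.720

Σpᵢ² = 0.27² + 0.41² + 0.27² + 0.05² = 0.0729 + 0.1681 + 0.0729 + 0.0025 = 0.3164
B = 1 / 0.3164 = 3.16056
Bₛ = (B − 1)/(n − 1) = (3.16056 − 1)/(4 − 1) = 2.16056/3 = 0.72019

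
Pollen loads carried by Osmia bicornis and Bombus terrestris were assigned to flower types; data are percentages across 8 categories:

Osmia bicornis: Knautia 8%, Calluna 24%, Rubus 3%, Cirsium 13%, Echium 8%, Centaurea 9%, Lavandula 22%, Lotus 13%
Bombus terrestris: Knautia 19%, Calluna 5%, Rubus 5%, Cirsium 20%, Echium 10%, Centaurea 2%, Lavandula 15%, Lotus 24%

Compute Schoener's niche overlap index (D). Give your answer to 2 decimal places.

Convert percentages to proportions (divide by 100).
Σ|p₁ᵢ − p₂ᵢ| = 0.11 + 0.19 + 0.02 + 0.07 + 0.02 + 0.07 + 0.07 + 0.11 = 0.66
D = 1 − ½ × 0.66 = 1 − 0.330 = 0.6700

0.67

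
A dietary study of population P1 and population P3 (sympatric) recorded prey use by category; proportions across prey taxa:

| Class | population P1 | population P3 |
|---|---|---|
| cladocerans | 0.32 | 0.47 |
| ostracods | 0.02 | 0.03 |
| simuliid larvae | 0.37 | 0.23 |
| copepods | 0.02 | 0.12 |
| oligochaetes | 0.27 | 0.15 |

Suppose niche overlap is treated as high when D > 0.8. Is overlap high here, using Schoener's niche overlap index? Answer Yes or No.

Σ|p₁ᵢ − p₂ᵢ| = 0.15 + 0.01 + 0.14 + 0.10 + 0.12 = 0.52
D = 1 − ½ × 0.52 = 1 − 0.260 = 0.7400
D = 0.7400 < 0.8 → No.

No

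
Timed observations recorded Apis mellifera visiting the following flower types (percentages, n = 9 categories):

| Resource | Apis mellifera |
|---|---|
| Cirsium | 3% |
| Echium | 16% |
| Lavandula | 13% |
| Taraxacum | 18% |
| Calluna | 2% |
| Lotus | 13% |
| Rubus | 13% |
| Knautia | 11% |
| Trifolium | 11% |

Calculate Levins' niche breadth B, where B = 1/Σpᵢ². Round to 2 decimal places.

Convert percentages to proportions (divide by 100).
Σpᵢ² = 0.03² + 0.16² + 0.13² + 0.18² + 0.02² + 0.13² + 0.13² + 0.11² + 0.11² = 0.0009 + 0.0256 + 0.0169 + 0.0324 + 0.0004 + 0.0169 + 0.0169 + 0.0121 + 0.0121 = 0.1342
B = 1 / 0.1342 = 7.4516

7.45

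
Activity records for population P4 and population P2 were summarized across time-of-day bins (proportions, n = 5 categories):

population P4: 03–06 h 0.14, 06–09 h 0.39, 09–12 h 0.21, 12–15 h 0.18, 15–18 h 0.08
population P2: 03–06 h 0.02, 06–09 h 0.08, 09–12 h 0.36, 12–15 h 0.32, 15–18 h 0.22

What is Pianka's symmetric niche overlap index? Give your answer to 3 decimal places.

0.683

Σ p₁ᵢp₂ᵢ = 0.0028 + 0.0312 + 0.0756 + 0.0576 + 0.0176 = 0.1848
Σp_1ᵢ² = 0.14² + 0.39² + 0.21² + 0.18² + 0.08² = 0.0196 + 0.1521 + 0.0441 + 0.0324 + 0.0064 = 0.2546
Σp_2ᵢ² = 0.02² + 0.08² + 0.36² + 0.32² + 0.22² = 0.0004 + 0.0064 + 0.1296 + 0.1024 + 0.0484 = 0.2872
O = 0.1848 / √(0.2546 × 0.2872) = 0.1848 / 0.270409 = 0.68341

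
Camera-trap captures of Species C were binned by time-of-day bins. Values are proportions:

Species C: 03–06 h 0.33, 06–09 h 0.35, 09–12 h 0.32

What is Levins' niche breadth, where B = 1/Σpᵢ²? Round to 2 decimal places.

3.00

Σpᵢ² = 0.33² + 0.35² + 0.32² = 0.1089 + 0.1225 + 0.1024 = 0.3338
B = 1 / 0.3338 = 2.9958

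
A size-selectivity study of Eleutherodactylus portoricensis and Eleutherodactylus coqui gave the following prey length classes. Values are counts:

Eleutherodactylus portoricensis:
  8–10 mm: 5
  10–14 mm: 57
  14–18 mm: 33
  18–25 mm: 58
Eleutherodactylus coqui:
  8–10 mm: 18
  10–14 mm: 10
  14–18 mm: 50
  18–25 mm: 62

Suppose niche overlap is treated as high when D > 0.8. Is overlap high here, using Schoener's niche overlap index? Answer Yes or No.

No

Proportions for Eleutherodactylus portoricensis (n=153): 5/153=0.0327, 57/153=0.3725, 33/153=0.2157, 58/153=0.3791
Proportions for Eleutherodactylus coqui (n=140): 18/140=0.1286, 10/140=0.0714, 50/140=0.3571, 62/140=0.4429
Σ|p₁ᵢ − p₂ᵢ| = 0.0959 + 0.3011 + 0.1414 + 0.0638 = 0.6022
D = 1 − ½ × 0.6022 = 1 − 0.30110 = 0.69890
D = 0.69890 < 0.8 → No.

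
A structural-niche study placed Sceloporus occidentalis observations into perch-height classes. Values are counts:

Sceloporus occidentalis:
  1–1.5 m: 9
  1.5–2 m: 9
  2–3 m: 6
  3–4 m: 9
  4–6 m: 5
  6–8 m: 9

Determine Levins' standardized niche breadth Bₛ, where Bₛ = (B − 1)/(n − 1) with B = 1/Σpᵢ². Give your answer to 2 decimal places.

0.95

Proportions for Sceloporus occidentalis (n=47): 9/47=0.1915, 9/47=0.1915, 6/47=0.1277, 9/47=0.1915, 5/47=0.1064, 9/47=0.1915
Σpᵢ² = 0.1915² + 0.1915² + 0.1277² + 0.1915² + 0.1064² + 0.1915² = 0.036672 + 0.036672 + 0.016307 + 0.036672 + 0.011321 + 0.036672 = 0.174316
B = 1 / 0.174316 = 5.7367
Bₛ = (B − 1)/(n − 1) = (5.7367 − 1)/(6 − 1) = 4.7367/5 = 0.9473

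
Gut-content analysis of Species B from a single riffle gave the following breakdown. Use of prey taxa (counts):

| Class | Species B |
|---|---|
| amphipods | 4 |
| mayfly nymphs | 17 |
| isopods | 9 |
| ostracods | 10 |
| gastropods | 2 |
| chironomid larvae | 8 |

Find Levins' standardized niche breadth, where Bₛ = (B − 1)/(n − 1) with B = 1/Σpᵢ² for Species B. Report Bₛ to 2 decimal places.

Proportions for Species B (n=50): 4/50=0.0800, 17/50=0.3400, 9/50=0.1800, 10/50=0.2000, 2/50=0.0400, 8/50=0.1600
Σpᵢ² = 0.0800² + 0.3400² + 0.1800² + 0.2000² + 0.0400² + 0.1600² = 0.006400 + 0.115600 + 0.032400 + 0.040000 + 0.001600 + 0.025600 = 0.221600
B = 1 / 0.221600 = 4.5126
Bₛ = (B − 1)/(n − 1) = (4.5126 − 1)/(6 − 1) = 3.5126/5 = 0.7025

0.70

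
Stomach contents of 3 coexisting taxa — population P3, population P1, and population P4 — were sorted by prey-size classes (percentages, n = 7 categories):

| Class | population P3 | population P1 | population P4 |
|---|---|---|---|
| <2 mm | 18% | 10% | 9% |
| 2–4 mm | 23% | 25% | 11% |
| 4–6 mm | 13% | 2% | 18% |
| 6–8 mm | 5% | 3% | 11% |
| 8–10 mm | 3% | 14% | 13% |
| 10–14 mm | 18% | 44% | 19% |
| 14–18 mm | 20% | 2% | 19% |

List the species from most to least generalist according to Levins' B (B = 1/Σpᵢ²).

Convert percentages to proportions (divide by 100).
Σp_P3ᵢ² = 0.18² + 0.23² + 0.13² + 0.05² + 0.03² + 0.18² + 0.20² = 0.0324 + 0.0529 + 0.0169 + 0.0025 + 0.0009 + 0.0324 + 0.0400 = 0.1780
B_P3 = 1 / 0.1780 = 5.6180
Σp_P1ᵢ² = 0.10² + 0.25² + 0.02² + 0.03² + 0.14² + 0.44² + 0.02² = 0.0100 + 0.0625 + 0.0004 + 0.0009 + 0.0196 + 0.1936 + 0.0004 = 0.2874
B_P1 = 1 / 0.2874 = 3.4795
Σp_P4ᵢ² = 0.09² + 0.11² + 0.18² + 0.11² + 0.13² + 0.19² + 0.19² = 0.0081 + 0.0121 + 0.0324 + 0.0121 + 0.0169 + 0.0361 + 0.0361 = 0.1538
B_P4 = 1 / 0.1538 = 6.5020
Ranking by B (broadest → narrowest): population P4 (6.50) > population P3 (5.62) > population P1 (3.48)

population P4 > population P3 > population P1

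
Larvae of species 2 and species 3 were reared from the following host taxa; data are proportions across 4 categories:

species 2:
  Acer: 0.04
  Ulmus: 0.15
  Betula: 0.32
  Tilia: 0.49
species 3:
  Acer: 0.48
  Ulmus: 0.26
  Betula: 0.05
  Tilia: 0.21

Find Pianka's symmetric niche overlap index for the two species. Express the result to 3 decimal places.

Σ p₁ᵢp₂ᵢ = 0.0192 + 0.0390 + 0.0160 + 0.1029 = 0.1771
Σp_1ᵢ² = 0.04² + 0.15² + 0.32² + 0.49² = 0.0016 + 0.0225 + 0.1024 + 0.2401 = 0.3666
Σp_2ᵢ² = 0.48² + 0.26² + 0.05² + 0.21² = 0.2304 + 0.0676 + 0.0025 + 0.0441 = 0.3446
O = 0.1771 / √(0.3666 × 0.3446) = 0.1771 / 0.355430 = 0.49827

0.498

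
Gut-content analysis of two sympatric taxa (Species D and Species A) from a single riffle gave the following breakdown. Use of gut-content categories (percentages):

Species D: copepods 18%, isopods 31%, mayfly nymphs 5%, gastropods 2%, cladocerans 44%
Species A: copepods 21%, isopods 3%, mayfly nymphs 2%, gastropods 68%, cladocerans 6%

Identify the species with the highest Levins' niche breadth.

Species D

Convert percentages to proportions (divide by 100).
Σp_Dᵢ² = 0.18² + 0.31² + 0.05² + 0.02² + 0.44² = 0.0324 + 0.0961 + 0.0025 + 0.0004 + 0.1936 = 0.3250
B_D = 1 / 0.3250 = 3.0769
Σp_Aᵢ² = 0.21² + 0.03² + 0.02² + 0.68² + 0.06² = 0.0441 + 0.0009 + 0.0004 + 0.4624 + 0.0036 = 0.5114
B_A = 1 / 0.5114 = 1.9554
Highest B → broadest niche (most generalist): Species D (B = 3.08).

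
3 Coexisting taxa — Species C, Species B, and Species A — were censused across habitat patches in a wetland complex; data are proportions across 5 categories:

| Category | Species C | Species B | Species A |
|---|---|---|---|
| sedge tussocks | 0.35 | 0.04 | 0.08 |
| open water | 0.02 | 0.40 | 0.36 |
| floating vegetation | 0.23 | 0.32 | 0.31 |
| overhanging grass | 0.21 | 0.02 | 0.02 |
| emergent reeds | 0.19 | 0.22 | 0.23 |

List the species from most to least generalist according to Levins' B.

Σp_Cᵢ² = 0.35² + 0.02² + 0.23² + 0.21² + 0.19² = 0.1225 + 0.0004 + 0.0529 + 0.0441 + 0.0361 = 0.2560
B_C = 1 / 0.2560 = 3.9063
Σp_Bᵢ² = 0.04² + 0.40² + 0.32² + 0.02² + 0.22² = 0.0016 + 0.1600 + 0.1024 + 0.0004 + 0.0484 = 0.3128
B_B = 1 / 0.3128 = 3.1969
Σp_Aᵢ² = 0.08² + 0.36² + 0.31² + 0.02² + 0.23² = 0.0064 + 0.1296 + 0.0961 + 0.0004 + 0.0529 = 0.2854
B_A = 1 / 0.2854 = 3.5039
Ranking by B (broadest → narrowest): Species C (3.91) > Species A (3.50) > Species B (3.20)

Species C > Species A > Species B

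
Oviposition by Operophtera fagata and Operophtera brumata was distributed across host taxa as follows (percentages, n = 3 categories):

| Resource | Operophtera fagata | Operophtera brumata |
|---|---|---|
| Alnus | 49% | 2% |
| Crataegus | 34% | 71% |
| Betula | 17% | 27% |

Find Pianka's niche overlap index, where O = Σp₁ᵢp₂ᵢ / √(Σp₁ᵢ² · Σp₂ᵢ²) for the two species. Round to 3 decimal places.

0.630

Convert percentages to proportions (divide by 100).
Σ p₁ᵢp₂ᵢ = 0.0098 + 0.2414 + 0.0459 = 0.2971
Σp_1ᵢ² = 0.49² + 0.34² + 0.17² = 0.2401 + 0.1156 + 0.0289 = 0.3846
Σp_2ᵢ² = 0.02² + 0.71² + 0.27² = 0.0004 + 0.5041 + 0.0729 = 0.5774
O = 0.2971 / √(0.3846 × 0.5774) = 0.2971 / 0.471241 = 0.63046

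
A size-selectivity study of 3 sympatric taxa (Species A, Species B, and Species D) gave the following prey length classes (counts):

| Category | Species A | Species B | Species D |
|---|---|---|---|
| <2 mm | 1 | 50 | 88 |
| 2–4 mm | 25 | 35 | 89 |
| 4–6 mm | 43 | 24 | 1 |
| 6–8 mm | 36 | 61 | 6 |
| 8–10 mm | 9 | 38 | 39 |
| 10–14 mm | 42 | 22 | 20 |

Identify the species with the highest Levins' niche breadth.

Species B

Proportions for Species A (n=156): 1/156=0.0064, 25/156=0.1603, 43/156=0.2756, 36/156=0.2308, 9/156=0.0577, 42/156=0.2692
Proportions for Species B (n=230): 50/230=0.2174, 35/230=0.1522, 24/230=0.1043, 61/230=0.2652, 38/230=0.1652, 22/230=0.0957
Proportions for Species D (n=243): 88/243=0.3621, 89/243=0.3663, 1/243=0.0041, 6/243=0.0247, 39/243=0.1605, 20/243=0.0823
Σp_Aᵢ² = 0.0064² + 0.1603² + 0.2756² + 0.2308² + 0.0577² + 0.2692² = 0.000041 + 0.025696 + 0.075955 + 0.053269 + 0.003329 + 0.072469 = 0.230759
B_A = 1 / 0.230759 = 4.3335
Σp_Bᵢ² = 0.2174² + 0.1522² + 0.1043² + 0.2652² + 0.1652² + 0.0957² = 0.047263 + 0.023165 + 0.010878 + 0.070331 + 0.027291 + 0.009158 = 0.188086
B_B = 1 / 0.188086 = 5.3167
Σp_Dᵢ² = 0.3621² + 0.3663² + 0.0041² + 0.0247² + 0.1605² + 0.0823² = 0.131116 + 0.134176 + 0.000017 + 0.000610 + 0.025760 + 0.006773 = 0.298452
B_D = 1 / 0.298452 = 3.3506
Highest B → broadest niche (most generalist): Species B (B = 5.32).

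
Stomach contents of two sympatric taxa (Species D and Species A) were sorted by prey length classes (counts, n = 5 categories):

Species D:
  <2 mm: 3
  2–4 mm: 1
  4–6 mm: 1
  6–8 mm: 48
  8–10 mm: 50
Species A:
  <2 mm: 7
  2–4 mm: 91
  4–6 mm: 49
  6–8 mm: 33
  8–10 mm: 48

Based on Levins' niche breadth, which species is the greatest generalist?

Species A

Proportions for Species D (n=103): 3/103=0.0291, 1/103=0.0097, 1/103=0.0097, 48/103=0.4660, 50/103=0.4854
Proportions for Species A (n=228): 7/228=0.0307, 91/228=0.3991, 49/228=0.2149, 33/228=0.1447, 48/228=0.2105
Σp_Dᵢ² = 0.0291² + 0.0097² + 0.0097² + 0.4660² + 0.4854² = 0.000847 + 0.000094 + 0.000094 + 0.217156 + 0.235613 = 0.453804
B_D = 1 / 0.453804 = 2.2036
Σp_Aᵢ² = 0.0307² + 0.3991² + 0.2149² + 0.1447² + 0.2105² = 0.000942 + 0.159281 + 0.046182 + 0.020938 + 0.044310 = 0.271653
B_A = 1 / 0.271653 = 3.6812
Highest B → broadest niche (most generalist): Species A (B = 3.68).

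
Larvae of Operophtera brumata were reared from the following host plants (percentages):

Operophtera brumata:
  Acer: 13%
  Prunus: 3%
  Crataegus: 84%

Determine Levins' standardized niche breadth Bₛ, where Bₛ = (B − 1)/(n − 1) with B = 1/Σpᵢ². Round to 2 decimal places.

Convert percentages to proportions (divide by 100).
Σpᵢ² = 0.13² + 0.03² + 0.84² = 0.0169 + 0.0009 + 0.7056 = 0.7234
B = 1 / 0.7234 = 1.3824
Bₛ = (B − 1)/(n − 1) = (1.3824 − 1)/(3 − 1) = 0.3824/2 = 0.1912

0.19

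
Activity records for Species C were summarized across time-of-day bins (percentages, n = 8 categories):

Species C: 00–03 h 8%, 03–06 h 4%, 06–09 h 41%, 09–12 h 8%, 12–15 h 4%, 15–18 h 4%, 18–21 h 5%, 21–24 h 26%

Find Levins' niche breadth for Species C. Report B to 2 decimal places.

3.91

Convert percentages to proportions (divide by 100).
Σpᵢ² = 0.08² + 0.04² + 0.41² + 0.08² + 0.04² + 0.04² + 0.05² + 0.26² = 0.0064 + 0.0016 + 0.1681 + 0.0064 + 0.0016 + 0.0016 + 0.0025 + 0.0676 = 0.2558
B = 1 / 0.2558 = 3.9093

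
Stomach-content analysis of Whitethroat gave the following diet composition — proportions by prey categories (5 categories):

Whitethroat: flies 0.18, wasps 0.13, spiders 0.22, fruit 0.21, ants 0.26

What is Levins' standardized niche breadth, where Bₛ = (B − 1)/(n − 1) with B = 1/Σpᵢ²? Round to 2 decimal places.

0.94

Σpᵢ² = 0.18² + 0.13² + 0.22² + 0.21² + 0.26² = 0.0324 + 0.0169 + 0.0484 + 0.0441 + 0.0676 = 0.2094
B = 1 / 0.2094 = 4.7755
Bₛ = (B − 1)/(n − 1) = (4.7755 − 1)/(5 − 1) = 3.7755/4 = 0.9439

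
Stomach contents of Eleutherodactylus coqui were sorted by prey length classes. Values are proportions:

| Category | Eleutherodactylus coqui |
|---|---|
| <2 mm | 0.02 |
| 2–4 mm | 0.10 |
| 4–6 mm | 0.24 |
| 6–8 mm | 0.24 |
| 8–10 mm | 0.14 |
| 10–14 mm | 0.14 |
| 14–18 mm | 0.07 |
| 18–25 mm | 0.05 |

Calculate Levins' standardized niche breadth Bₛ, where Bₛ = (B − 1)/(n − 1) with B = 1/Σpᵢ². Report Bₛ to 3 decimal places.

Σpᵢ² = 0.02² + 0.10² + 0.24² + 0.24² + 0.14² + 0.14² + 0.07² + 0.05² = 0.0004 + 0.0100 + 0.0576 + 0.0576 + 0.0196 + 0.0196 + 0.0049 + 0.0025 = 0.1722
B = 1 / 0.1722 = 5.80720
Bₛ = (B − 1)/(n − 1) = (5.80720 − 1)/(8 − 1) = 4.80720/7 = 0.68674

0.687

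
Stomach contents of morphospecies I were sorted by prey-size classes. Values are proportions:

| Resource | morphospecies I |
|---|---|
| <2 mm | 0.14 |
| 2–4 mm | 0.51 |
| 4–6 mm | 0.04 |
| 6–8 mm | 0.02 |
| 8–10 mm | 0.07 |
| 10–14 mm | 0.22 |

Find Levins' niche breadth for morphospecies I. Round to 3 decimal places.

Σpᵢ² = 0.14² + 0.51² + 0.04² + 0.02² + 0.07² + 0.22² = 0.0196 + 0.2601 + 0.0016 + 0.0004 + 0.0049 + 0.0484 = 0.3350
B = 1 / 0.3350 = 2.98507

2.985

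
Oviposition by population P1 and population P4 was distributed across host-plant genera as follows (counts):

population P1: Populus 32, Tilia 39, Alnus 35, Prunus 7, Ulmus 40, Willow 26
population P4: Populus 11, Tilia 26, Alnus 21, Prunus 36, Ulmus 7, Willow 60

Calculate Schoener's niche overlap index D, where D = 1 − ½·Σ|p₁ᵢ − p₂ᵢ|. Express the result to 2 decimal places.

Proportions for population P1 (n=179): 32/179=0.1788, 39/179=0.2179, 35/179=0.1955, 7/179=0.0391, 40/179=0.2235, 26/179=0.1453
Proportions for population P4 (n=161): 11/161=0.0683, 26/161=0.1615, 21/161=0.1304, 36/161=0.2236, 7/161=0.0435, 60/161=0.3727
Σ|p₁ᵢ − p₂ᵢ| = 0.1105 + 0.0564 + 0.0651 + 0.1845 + 0.1800 + 0.2274 = 0.8239
D = 1 − ½ × 0.8239 = 1 − 0.41195 = 0.58805

0.59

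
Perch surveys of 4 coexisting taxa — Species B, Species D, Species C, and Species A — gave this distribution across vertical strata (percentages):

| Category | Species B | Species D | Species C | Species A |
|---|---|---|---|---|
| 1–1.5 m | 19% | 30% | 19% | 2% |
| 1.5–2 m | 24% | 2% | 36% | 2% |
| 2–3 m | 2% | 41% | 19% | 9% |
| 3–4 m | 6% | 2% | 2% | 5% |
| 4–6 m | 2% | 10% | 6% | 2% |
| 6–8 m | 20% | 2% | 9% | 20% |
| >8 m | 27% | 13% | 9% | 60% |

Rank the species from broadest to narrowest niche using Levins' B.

Convert percentages to proportions (divide by 100).
Σp_Bᵢ² = 0.19² + 0.24² + 0.02² + 0.06² + 0.02² + 0.20² + 0.27² = 0.0361 + 0.0576 + 0.0004 + 0.0036 + 0.0004 + 0.0400 + 0.0729 = 0.2110
B_B = 1 / 0.2110 = 4.7393
Σp_Dᵢ² = 0.30² + 0.02² + 0.41² + 0.02² + 0.10² + 0.02² + 0.13² = 0.0900 + 0.0004 + 0.1681 + 0.0004 + 0.0100 + 0.0004 + 0.0169 = 0.2862
B_D = 1 / 0.2862 = 3.4941
Σp_Cᵢ² = 0.19² + 0.36² + 0.19² + 0.02² + 0.06² + 0.09² + 0.09² = 0.0361 + 0.1296 + 0.0361 + 0.0004 + 0.0036 + 0.0081 + 0.0081 = 0.2220
B_C = 1 / 0.2220 = 4.5045
Σp_Aᵢ² = 0.02² + 0.02² + 0.09² + 0.05² + 0.02² + 0.20² + 0.60² = 0.0004 + 0.0004 + 0.0081 + 0.0025 + 0.0004 + 0.0400 + 0.3600 = 0.4118
B_A = 1 / 0.4118 = 2.4284
Ranking by B (broadest → narrowest): Species B (4.74) > Species C (4.50) > Species D (3.49) > Species A (2.43)

Species B > Species C > Species D > Species A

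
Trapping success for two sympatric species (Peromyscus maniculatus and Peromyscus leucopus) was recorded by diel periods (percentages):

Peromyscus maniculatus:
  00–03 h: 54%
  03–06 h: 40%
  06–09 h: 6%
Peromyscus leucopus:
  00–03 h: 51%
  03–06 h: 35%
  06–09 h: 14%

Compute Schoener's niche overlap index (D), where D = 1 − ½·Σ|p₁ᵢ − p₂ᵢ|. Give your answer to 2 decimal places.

Convert percentages to proportions (divide by 100).
Σ|p₁ᵢ − p₂ᵢ| = 0.03 + 0.05 + 0.08 = 0.16
D = 1 − ½ × 0.16 = 1 − 0.080 = 0.9200

0.92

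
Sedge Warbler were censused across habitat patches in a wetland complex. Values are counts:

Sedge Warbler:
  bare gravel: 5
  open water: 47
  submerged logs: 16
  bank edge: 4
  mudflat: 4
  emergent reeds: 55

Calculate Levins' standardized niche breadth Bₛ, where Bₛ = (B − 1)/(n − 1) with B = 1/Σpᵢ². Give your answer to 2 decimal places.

0.42

Proportions for Sedge Warbler (n=131): 5/131=0.0382, 47/131=0.3588, 16/131=0.1221, 4/131=0.0305, 4/131=0.0305, 55/131=0.4198
Σpᵢ² = 0.0382² + 0.3588² + 0.1221² + 0.0305² + 0.0305² + 0.4198² = 0.001459 + 0.128737 + 0.014908 + 0.000930 + 0.000930 + 0.176232 = 0.323196
B = 1 / 0.323196 = 3.0941
Bₛ = (B − 1)/(n − 1) = (3.0941 − 1)/(6 − 1) = 2.0941/5 = 0.4188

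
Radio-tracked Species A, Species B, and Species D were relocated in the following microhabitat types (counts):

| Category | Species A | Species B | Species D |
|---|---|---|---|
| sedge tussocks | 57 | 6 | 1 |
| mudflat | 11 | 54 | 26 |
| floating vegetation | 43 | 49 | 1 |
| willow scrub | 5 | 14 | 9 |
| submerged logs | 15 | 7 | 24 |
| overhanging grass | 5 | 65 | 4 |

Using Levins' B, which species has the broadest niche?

Proportions for Species A (n=136): 57/136=0.4191, 11/136=0.0809, 43/136=0.3162, 5/136=0.0368, 15/136=0.1103, 5/136=0.0368
Proportions for Species B (n=195): 6/195=0.0308, 54/195=0.2769, 49/195=0.2513, 14/195=0.0718, 7/195=0.0359, 65/195=0.3333
Proportions for Species D (n=65): 1/65=0.0154, 26/65=0.4000, 1/65=0.0154, 9/65=0.1385, 24/65=0.3692, 4/65=0.0615
Σp_Aᵢ² = 0.4191² + 0.0809² + 0.3162² + 0.0368² + 0.1103² + 0.0368² = 0.175645 + 0.006545 + 0.099982 + 0.001354 + 0.012166 + 0.001354 = 0.297046
B_A = 1 / 0.297046 = 3.3665
Σp_Bᵢ² = 0.0308² + 0.2769² + 0.2513² + 0.0718² + 0.0359² + 0.3333² = 0.000949 + 0.076674 + 0.063152 + 0.005155 + 0.001289 + 0.111089 = 0.258308
B_B = 1 / 0.258308 = 3.8713
Σp_Dᵢ² = 0.0154² + 0.4000² + 0.0154² + 0.1385² + 0.3692² + 0.0615² = 0.000237 + 0.160000 + 0.000237 + 0.019182 + 0.136309 + 0.003782 = 0.319747
B_D = 1 / 0.319747 = 3.1275
Highest B → broadest niche (most generalist): Species B (B = 3.87).

Species B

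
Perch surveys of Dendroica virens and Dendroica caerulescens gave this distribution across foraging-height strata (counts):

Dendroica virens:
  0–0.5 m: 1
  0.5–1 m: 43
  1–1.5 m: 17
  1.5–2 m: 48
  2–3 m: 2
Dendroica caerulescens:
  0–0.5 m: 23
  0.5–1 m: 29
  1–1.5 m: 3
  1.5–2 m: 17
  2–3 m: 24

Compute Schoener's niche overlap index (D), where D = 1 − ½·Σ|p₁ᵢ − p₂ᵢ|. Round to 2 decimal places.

Proportions for Dendroica virens (n=111): 1/111=0.0090, 43/111=0.3874, 17/111=0.1532, 48/111=0.4324, 2/111=0.0180
Proportions for Dendroica caerulescens (n=96): 23/96=0.2396, 29/96=0.3021, 3/96=0.0313, 17/96=0.1771, 24/96=0.2500
Σ|p₁ᵢ − p₂ᵢ| = 0.2306 + 0.0853 + 0.1219 + 0.2553 + 0.2320 = 0.9251
D = 1 − ½ × 0.9251 = 1 − 0.46255 = 0.53745

0.54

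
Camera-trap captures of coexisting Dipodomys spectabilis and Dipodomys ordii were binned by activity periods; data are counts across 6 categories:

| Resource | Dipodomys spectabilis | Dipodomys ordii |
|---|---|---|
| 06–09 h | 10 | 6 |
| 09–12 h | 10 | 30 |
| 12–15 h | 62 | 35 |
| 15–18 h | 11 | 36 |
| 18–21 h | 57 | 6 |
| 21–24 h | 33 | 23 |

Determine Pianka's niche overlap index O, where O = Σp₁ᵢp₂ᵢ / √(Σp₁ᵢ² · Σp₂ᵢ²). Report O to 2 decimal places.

Proportions for Dipodomys spectabilis (n=183): 10/183=0.0546, 10/183=0.0546, 62/183=0.3388, 11/183=0.0601, 57/183=0.3115, 33/183=0.1803
Proportions for Dipodomys ordii (n=136): 6/136=0.0441, 30/136=0.2206, 35/136=0.2574, 36/136=0.2647, 6/136=0.0441, 23/136=0.1691
Σ p₁ᵢp₂ᵢ = 0.002408 + 0.012045 + 0.087207 + 0.015908 + 0.013737 + 0.030489 = 0.161794
Σp_1ᵢ² = 0.0546² + 0.0546² + 0.3388² + 0.0601² + 0.3115² + 0.1803² = 0.002981 + 0.002981 + 0.114785 + 0.003612 + 0.097032 + 0.032508 = 0.253899
Σp_2ᵢ² = 0.0441² + 0.2206² + 0.2574² + 0.2647² + 0.0441² + 0.1691² = 0.001945 + 0.048664 + 0.066255 + 0.070066 + 0.001945 + 0.028595 = 0.217470
O = 0.161794 / √(0.253899 × 0.217470) = 0.161794 / 0.2349796 = 0.6885

0.69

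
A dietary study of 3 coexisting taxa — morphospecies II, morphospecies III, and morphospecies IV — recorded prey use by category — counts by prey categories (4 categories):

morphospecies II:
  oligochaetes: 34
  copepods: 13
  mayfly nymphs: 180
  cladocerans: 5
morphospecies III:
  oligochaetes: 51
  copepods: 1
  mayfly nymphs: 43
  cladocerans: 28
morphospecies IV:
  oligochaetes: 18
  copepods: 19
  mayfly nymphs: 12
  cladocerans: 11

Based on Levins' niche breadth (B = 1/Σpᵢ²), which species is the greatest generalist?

morphospecies IV

Proportions for morphospecies II (n=232): 34/232=0.1466, 13/232=0.0560, 180/232=0.7759, 5/232=0.0216
Proportions for morphospecies III (n=123): 51/123=0.4146, 1/123=0.0081, 43/123=0.3496, 28/123=0.2276
Proportions for morphospecies IV (n=60): 18/60=0.3000, 19/60=0.3167, 12/60=0.2000, 11/60=0.1833
Σp_IIᵢ² = 0.1466² + 0.0560² + 0.7759² + 0.0216² = 0.021492 + 0.003136 + 0.602021 + 0.000467 = 0.627116
B_II = 1 / 0.627116 = 1.5946
Σp_IIIᵢ² = 0.4146² + 0.0081² + 0.3496² + 0.2276² = 0.171893 + 0.000066 + 0.122220 + 0.051802 = 0.345981
B_III = 1 / 0.345981 = 2.8903
Σp_IVᵢ² = 0.3000² + 0.3167² + 0.2000² + 0.1833² = 0.090000 + 0.100299 + 0.040000 + 0.033599 = 0.263898
B_IV = 1 / 0.263898 = 3.7893
Highest B → broadest niche (most generalist): morphospecies IV (B = 3.79).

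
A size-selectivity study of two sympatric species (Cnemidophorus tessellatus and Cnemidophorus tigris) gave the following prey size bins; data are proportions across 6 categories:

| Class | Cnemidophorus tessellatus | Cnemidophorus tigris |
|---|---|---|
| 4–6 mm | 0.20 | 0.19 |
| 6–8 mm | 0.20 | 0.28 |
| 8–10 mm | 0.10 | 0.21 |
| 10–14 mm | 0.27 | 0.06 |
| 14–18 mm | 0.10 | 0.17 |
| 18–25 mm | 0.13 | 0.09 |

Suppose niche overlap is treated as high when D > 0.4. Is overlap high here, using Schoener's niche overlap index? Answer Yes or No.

Σ|p₁ᵢ − p₂ᵢ| = 0.01 + 0.08 + 0.11 + 0.21 + 0.07 + 0.04 = 0.52
D = 1 − ½ × 0.52 = 1 − 0.260 = 0.7400
D = 0.7400 > 0.4 → Yes.

Yes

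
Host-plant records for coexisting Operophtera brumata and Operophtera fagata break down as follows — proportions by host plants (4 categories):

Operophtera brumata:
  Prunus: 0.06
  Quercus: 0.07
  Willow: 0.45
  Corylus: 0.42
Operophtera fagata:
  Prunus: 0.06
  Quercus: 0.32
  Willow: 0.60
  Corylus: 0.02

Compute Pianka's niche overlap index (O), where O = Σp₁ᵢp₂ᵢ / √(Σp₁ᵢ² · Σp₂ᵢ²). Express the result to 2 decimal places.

Σ p₁ᵢp₂ᵢ = 0.0036 + 0.0224 + 0.2700 + 0.0084 = 0.3044
Σp_1ᵢ² = 0.06² + 0.07² + 0.45² + 0.42² = 0.0036 + 0.0049 + 0.2025 + 0.1764 = 0.3874
Σp_2ᵢ² = 0.06² + 0.32² + 0.60² + 0.02² = 0.0036 + 0.1024 + 0.3600 + 0.0004 = 0.4664
O = 0.3044 / √(0.3874 × 0.4664) = 0.3044 / 0.42507 = 0.7161

0.72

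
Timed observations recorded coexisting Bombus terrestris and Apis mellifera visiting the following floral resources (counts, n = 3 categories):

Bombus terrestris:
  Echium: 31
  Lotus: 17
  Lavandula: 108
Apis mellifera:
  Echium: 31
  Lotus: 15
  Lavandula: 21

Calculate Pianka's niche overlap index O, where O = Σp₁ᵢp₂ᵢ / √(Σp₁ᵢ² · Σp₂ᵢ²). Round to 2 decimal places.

Proportions for Bombus terrestris (n=156): 31/156=0.1987, 17/156=0.1090, 108/156=0.6923
Proportions for Apis mellifera (n=67): 31/67=0.4627, 15/67=0.2239, 21/67=0.3134
Σ p₁ᵢp₂ᵢ = 0.091938 + 0.024405 + 0.216967 = 0.333310
Σp_1ᵢ² = 0.1987² + 0.1090² + 0.6923² = 0.039482 + 0.011881 + 0.479279 = 0.530642
Σp_2ᵢ² = 0.4627² + 0.2239² + 0.3134² = 0.214091 + 0.050131 + 0.098220 = 0.362442
O = 0.333310 / √(0.530642 × 0.362442) = 0.333310 / 0.4385510 = 0.7600

0.76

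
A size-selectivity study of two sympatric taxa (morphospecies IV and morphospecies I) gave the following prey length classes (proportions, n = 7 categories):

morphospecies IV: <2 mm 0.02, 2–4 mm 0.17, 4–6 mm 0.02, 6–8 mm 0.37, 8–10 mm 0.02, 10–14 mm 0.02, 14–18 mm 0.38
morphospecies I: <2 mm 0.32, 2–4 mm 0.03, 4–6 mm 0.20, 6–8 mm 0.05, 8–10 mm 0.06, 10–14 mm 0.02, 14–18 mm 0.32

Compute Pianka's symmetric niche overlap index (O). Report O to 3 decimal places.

0.561

Σ p₁ᵢp₂ᵢ = 0.0064 + 0.0051 + 0.0040 + 0.0185 + 0.0012 + 0.0004 + 0.1216 = 0.1572
Σp_1ᵢ² = 0.02² + 0.17² + 0.02² + 0.37² + 0.02² + 0.02² + 0.38² = 0.0004 + 0.0289 + 0.0004 + 0.1369 + 0.0004 + 0.0004 + 0.1444 = 0.3118
Σp_2ᵢ² = 0.32² + 0.03² + 0.20² + 0.05² + 0.06² + 0.02² + 0.32² = 0.1024 + 0.0009 + 0.0400 + 0.0025 + 0.0036 + 0.0004 + 0.1024 = 0.2522
O = 0.1572 / √(0.3118 × 0.2522) = 0.1572 / 0.280421 = 0.56059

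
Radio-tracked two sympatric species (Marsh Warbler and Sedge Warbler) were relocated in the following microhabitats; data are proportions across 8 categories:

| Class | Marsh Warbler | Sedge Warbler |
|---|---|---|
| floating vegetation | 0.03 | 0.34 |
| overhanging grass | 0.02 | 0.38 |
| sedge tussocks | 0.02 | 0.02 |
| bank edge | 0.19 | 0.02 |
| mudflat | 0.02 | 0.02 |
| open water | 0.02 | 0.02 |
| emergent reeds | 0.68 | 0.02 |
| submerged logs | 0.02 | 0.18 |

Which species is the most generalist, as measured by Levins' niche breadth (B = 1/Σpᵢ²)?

Sedge Warbler

Σp_Marsᵢ² = 0.03² + 0.02² + 0.02² + 0.19² + 0.02² + 0.02² + 0.68² + 0.02² = 0.0009 + 0.0004 + 0.0004 + 0.0361 + 0.0004 + 0.0004 + 0.4624 + 0.0004 = 0.5014
B_Mars = 1 / 0.5014 = 1.9944
Σp_Sedgᵢ² = 0.34² + 0.38² + 0.02² + 0.02² + 0.02² + 0.02² + 0.02² + 0.18² = 0.1156 + 0.1444 + 0.0004 + 0.0004 + 0.0004 + 0.0004 + 0.0004 + 0.0324 = 0.2944
B_Sedg = 1 / 0.2944 = 3.3967
Highest B → broadest niche (most generalist): Sedge Warbler (B = 3.40).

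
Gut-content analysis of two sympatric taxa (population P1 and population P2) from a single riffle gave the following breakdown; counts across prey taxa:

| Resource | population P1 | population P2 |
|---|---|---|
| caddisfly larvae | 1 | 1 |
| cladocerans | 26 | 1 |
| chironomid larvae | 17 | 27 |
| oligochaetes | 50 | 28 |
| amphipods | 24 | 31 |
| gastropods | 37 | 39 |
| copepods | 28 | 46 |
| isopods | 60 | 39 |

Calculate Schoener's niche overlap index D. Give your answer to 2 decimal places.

0.76

Proportions for population P1 (n=243): 1/243=0.0041, 26/243=0.1070, 17/243=0.0700, 50/243=0.2058, 24/243=0.0988, 37/243=0.1523, 28/243=0.1152, 60/243=0.2469
Proportions for population P2 (n=212): 1/212=0.0047, 1/212=0.0047, 27/212=0.1274, 28/212=0.1321, 31/212=0.1462, 39/212=0.1840, 46/212=0.2170, 39/212=0.1840
Σ|p₁ᵢ − p₂ᵢ| = 0.0006 + 0.1023 + 0.0574 + 0.0737 + 0.0474 + 0.0317 + 0.1018 + 0.0629 = 0.4778
D = 1 − ½ × 0.4778 = 1 − 0.23890 = 0.76110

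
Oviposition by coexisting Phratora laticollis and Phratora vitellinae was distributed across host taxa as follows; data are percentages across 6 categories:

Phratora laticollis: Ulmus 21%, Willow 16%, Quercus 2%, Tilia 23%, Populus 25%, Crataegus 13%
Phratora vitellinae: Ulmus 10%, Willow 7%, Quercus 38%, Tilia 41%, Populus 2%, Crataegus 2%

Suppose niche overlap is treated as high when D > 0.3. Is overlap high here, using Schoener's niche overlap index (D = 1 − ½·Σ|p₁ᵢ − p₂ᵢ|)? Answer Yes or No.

Yes

Convert percentages to proportions (divide by 100).
Σ|p₁ᵢ − p₂ᵢ| = 0.11 + 0.09 + 0.36 + 0.18 + 0.23 + 0.11 = 1.08
D = 1 − ½ × 1.08 = 1 − 0.540 = 0.4600
D = 0.4600 > 0.3 → Yes.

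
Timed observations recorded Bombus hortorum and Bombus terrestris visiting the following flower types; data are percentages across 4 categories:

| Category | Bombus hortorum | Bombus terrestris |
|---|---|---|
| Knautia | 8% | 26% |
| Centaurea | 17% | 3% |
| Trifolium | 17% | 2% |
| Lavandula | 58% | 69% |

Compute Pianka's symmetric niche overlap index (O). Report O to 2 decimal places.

0.92

Convert percentages to proportions (divide by 100).
Σ p₁ᵢp₂ᵢ = 0.0208 + 0.0051 + 0.0034 + 0.4002 = 0.4295
Σp_1ᵢ² = 0.08² + 0.17² + 0.17² + 0.58² = 0.0064 + 0.0289 + 0.0289 + 0.3364 = 0.4006
Σp_2ᵢ² = 0.26² + 0.03² + 0.02² + 0.69² = 0.0676 + 0.0009 + 0.0004 + 0.4761 = 0.5450
O = 0.4295 / √(0.4006 × 0.5450) = 0.4295 / 0.46725 = 0.9192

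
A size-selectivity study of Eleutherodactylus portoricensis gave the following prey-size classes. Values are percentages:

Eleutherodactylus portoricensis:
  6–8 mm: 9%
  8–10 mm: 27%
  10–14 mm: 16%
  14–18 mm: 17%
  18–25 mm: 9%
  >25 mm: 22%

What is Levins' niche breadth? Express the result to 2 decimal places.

5.21

Convert percentages to proportions (divide by 100).
Σpᵢ² = 0.09² + 0.27² + 0.16² + 0.17² + 0.09² + 0.22² = 0.0081 + 0.0729 + 0.0256 + 0.0289 + 0.0081 + 0.0484 = 0.1920
B = 1 / 0.1920 = 5.2083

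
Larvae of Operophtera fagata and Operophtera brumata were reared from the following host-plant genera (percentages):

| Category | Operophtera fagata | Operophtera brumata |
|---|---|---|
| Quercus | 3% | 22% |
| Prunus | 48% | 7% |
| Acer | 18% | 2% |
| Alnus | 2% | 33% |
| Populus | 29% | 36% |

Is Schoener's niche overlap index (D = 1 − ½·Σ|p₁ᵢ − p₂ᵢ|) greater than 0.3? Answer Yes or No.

Yes

Convert percentages to proportions (divide by 100).
Σ|p₁ᵢ − p₂ᵢ| = 0.19 + 0.41 + 0.16 + 0.31 + 0.07 = 1.14
D = 1 − ½ × 1.14 = 1 − 0.570 = 0.4300
D = 0.4300 > 0.3 → Yes.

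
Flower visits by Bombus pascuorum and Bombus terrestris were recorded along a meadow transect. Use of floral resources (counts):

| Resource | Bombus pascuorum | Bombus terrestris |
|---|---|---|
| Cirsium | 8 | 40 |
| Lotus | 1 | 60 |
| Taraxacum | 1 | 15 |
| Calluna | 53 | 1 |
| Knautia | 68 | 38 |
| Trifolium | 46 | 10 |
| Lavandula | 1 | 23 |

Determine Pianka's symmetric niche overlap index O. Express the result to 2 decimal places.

Proportions for Bombus pascuorum (n=178): 8/178=0.0449, 1/178=0.0056, 1/178=0.0056, 53/178=0.2978, 68/178=0.3820, 46/178=0.2584, 1/178=0.0056
Proportions for Bombus terrestris (n=187): 40/187=0.2139, 60/187=0.3209, 15/187=0.0802, 1/187=0.0053, 38/187=0.2032, 10/187=0.0535, 23/187=0.1230
Σ p₁ᵢp₂ᵢ = 0.009604 + 0.001797 + 0.000449 + 0.001578 + 0.077622 + 0.013824 + 0.000689 = 0.105563
Σp_1ᵢ² = 0.0449² + 0.0056² + 0.0056² + 0.2978² + 0.3820² + 0.2584² + 0.0056² = 0.002016 + 0.000031 + 0.000031 + 0.088685 + 0.145924 + 0.066771 + 0.000031 = 0.303489
Σp_2ᵢ² = 0.2139² + 0.3209² + 0.0802² + 0.0053² + 0.2032² + 0.0535² + 0.1230² = 0.045753 + 0.102977 + 0.006432 + 0.000028 + 0.041290 + 0.002862 + 0.015129 = 0.214471
O = 0.105563 / √(0.303489 × 0.214471) = 0.105563 / 0.2551266 = 0.4138

0.41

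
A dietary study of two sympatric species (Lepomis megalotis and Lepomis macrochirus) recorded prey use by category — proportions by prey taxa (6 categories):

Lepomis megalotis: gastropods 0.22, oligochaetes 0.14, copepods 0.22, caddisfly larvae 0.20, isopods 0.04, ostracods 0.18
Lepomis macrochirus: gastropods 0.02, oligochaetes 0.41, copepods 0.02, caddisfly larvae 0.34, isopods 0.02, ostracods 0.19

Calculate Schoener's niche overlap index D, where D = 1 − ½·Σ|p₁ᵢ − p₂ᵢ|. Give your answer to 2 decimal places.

0.58

Σ|p₁ᵢ − p₂ᵢ| = 0.20 + 0.27 + 0.20 + 0.14 + 0.02 + 0.01 = 0.84
D = 1 − ½ × 0.84 = 1 − 0.420 = 0.5800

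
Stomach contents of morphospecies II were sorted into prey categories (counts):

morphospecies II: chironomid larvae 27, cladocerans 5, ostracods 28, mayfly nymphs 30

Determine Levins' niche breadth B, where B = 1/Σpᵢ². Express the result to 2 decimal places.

3.32

Proportions for morphospecies II (n=90): 27/90=0.3000, 5/90=0.0556, 28/90=0.3111, 30/90=0.3333
Σpᵢ² = 0.3000² + 0.0556² + 0.3111² + 0.3333² = 0.090000 + 0.003091 + 0.096783 + 0.111089 = 0.300963
B = 1 / 0.300963 = 3.3227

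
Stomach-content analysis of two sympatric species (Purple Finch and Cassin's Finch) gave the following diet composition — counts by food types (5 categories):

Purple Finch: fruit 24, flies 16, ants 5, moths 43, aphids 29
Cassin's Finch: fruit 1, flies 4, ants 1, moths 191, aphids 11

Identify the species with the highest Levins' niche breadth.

Purple Finch

Proportions for Purple Finch (n=117): 24/117=0.2051, 16/117=0.1368, 5/117=0.0427, 43/117=0.3675, 29/117=0.2479
Proportions for Cassin's Finch (n=208): 1/208=0.0048, 4/208=0.0192, 1/208=0.0048, 191/208=0.9183, 11/208=0.0529
Σp_Purpᵢ² = 0.2051² + 0.1368² + 0.0427² + 0.3675² + 0.2479² = 0.042066 + 0.018714 + 0.001823 + 0.135056 + 0.061454 = 0.259113
B_Purp = 1 / 0.259113 = 3.8593
Σp_Cassᵢ² = 0.0048² + 0.0192² + 0.0048² + 0.9183² + 0.0529² = 0.000023 + 0.000369 + 0.000023 + 0.843275 + 0.002798 = 0.846488
B_Cass = 1 / 0.846488 = 1.1814
Highest B → broadest niche (most generalist): Purple Finch (B = 3.86).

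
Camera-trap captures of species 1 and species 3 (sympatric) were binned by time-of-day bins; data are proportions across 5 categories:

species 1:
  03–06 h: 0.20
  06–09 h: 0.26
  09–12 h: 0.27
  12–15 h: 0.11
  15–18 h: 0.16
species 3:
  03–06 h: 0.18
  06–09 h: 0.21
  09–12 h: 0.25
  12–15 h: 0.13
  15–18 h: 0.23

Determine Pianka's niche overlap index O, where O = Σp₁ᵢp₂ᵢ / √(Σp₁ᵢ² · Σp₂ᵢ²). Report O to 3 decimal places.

Σ p₁ᵢp₂ᵢ = 0.0360 + 0.0546 + 0.0675 + 0.0143 + 0.0368 = 0.2092
Σp_1ᵢ² = 0.20² + 0.26² + 0.27² + 0.11² + 0.16² = 0.0400 + 0.0676 + 0.0729 + 0.0121 + 0.0256 = 0.2182
Σp_2ᵢ² = 0.18² + 0.21² + 0.25² + 0.13² + 0.23² = 0.0324 + 0.0441 + 0.0625 + 0.0169 + 0.0529 = 0.2088
O = 0.2092 / √(0.2182 × 0.2088) = 0.2092 / 0.213448 = 0.98010

0.980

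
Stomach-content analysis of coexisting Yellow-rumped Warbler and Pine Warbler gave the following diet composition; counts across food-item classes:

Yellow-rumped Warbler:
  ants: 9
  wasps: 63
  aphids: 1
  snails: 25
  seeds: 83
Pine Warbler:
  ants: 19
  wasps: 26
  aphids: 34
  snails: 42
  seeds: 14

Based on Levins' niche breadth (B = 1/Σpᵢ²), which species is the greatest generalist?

Pine Warbler

Proportions for Yellow-rumped Warbler (n=181): 9/181=0.0497, 63/181=0.3481, 1/181=0.0055, 25/181=0.1381, 83/181=0.4586
Proportions for Pine Warbler (n=135): 19/135=0.1407, 26/135=0.1926, 34/135=0.2519, 42/135=0.3111, 14/135=0.1037
Σp_Yellᵢ² = 0.0497² + 0.3481² + 0.0055² + 0.1381² + 0.4586² = 0.002470 + 0.121174 + 0.000030 + 0.019072 + 0.210314 = 0.353060
B_Yell = 1 / 0.353060 = 2.8324
Σp_Pineᵢ² = 0.1407² + 0.1926² + 0.2519² + 0.3111² + 0.1037² = 0.019796 + 0.037095 + 0.063454 + 0.096783 + 0.010754 = 0.227882
B_Pine = 1 / 0.227882 = 4.3882
Highest B → broadest niche (most generalist): Pine Warbler (B = 4.39).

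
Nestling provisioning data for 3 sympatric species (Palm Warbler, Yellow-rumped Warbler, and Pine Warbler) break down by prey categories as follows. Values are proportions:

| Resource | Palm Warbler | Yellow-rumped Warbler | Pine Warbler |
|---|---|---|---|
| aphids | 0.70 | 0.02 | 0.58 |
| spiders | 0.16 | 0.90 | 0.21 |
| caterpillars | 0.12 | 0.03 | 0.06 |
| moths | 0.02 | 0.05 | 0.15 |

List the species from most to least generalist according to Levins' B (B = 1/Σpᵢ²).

Pine Warbler > Palm Warbler > Yellow-rumped Warbler

Σp_Palmᵢ² = 0.70² + 0.16² + 0.12² + 0.02² = 0.4900 + 0.0256 + 0.0144 + 0.0004 = 0.5304
B_Palm = 1 / 0.5304 = 1.8854
Σp_Yellᵢ² = 0.02² + 0.90² + 0.03² + 0.05² = 0.0004 + 0.8100 + 0.0009 + 0.0025 = 0.8138
B_Yell = 1 / 0.8138 = 1.2288
Σp_Pineᵢ² = 0.58² + 0.21² + 0.06² + 0.15² = 0.3364 + 0.0441 + 0.0036 + 0.0225 = 0.4066
B_Pine = 1 / 0.4066 = 2.4594
Ranking by B (broadest → narrowest): Pine Warbler (2.46) > Palm Warbler (1.89) > Yellow-rumped Warbler (1.23)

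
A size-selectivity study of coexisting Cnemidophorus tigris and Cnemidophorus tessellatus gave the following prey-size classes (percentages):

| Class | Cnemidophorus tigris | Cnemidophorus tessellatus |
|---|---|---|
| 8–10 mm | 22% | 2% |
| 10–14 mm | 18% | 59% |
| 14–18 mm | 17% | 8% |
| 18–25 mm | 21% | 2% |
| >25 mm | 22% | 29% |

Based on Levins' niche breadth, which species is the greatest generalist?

Convert percentages to proportions (divide by 100).
Σp_tigrᵢ² = 0.22² + 0.18² + 0.17² + 0.21² + 0.22² = 0.0484 + 0.0324 + 0.0289 + 0.0441 + 0.0484 = 0.2022
B_tigr = 1 / 0.2022 = 4.9456
Σp_tessᵢ² = 0.02² + 0.59² + 0.08² + 0.02² + 0.29² = 0.0004 + 0.3481 + 0.0064 + 0.0004 + 0.0841 = 0.4394
B_tess = 1 / 0.4394 = 2.2758
Highest B → broadest niche (most generalist): Cnemidophorus tigris (B = 4.95).

Cnemidophorus tigris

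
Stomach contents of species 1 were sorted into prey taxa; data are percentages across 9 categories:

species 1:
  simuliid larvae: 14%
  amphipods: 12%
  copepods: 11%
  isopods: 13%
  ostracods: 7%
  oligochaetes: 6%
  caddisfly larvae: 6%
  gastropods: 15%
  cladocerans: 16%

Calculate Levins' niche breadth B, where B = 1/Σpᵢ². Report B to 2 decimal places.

8.12

Convert percentages to proportions (divide by 100).
Σpᵢ² = 0.14² + 0.12² + 0.11² + 0.13² + 0.07² + 0.06² + 0.06² + 0.15² + 0.16² = 0.0196 + 0.0144 + 0.0121 + 0.0169 + 0.0049 + 0.0036 + 0.0036 + 0.0225 + 0.0256 = 0.1232
B = 1 / 0.1232 = 8.1169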